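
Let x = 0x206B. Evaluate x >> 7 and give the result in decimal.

64

0x206B = 10000001101011
shift right by 7 → 00000001000000 = 64
(equivalently, floor(8299 / 128))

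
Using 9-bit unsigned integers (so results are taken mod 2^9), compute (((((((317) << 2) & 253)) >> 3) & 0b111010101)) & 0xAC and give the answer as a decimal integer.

4

317 = 100111101
→ << 2 (mod 2^9) → 011110100 = 244
253 = 011111101
→ & → 011110100 = 244
→ >> 3 → 000011110 = 30
0b111010101 = 111010101
→ & → 000010100 = 20
0xAC = 010101100
→ & → 000000100 = 4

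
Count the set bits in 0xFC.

6

0xFC = 11111100
Count the 1s: 1 + 1 + 1 + 1 + 1 + 1 = 6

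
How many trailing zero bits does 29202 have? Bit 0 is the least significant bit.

29202 = 111001000010010
Trailing zeros: 1, so the lowest set bit is bit 1 (value 2).

1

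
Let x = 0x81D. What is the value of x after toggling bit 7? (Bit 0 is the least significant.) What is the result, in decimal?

x = 000100000011101
bit 7 is currently 0; toggle it via x ^ (1 << 7) = x ^ 128
→ 000100010011101 = 2205

2205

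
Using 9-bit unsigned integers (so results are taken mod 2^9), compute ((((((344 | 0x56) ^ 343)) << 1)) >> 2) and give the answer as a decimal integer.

344 = 101011000
0x56 = 001010110
→ | → 101011110 = 350
343 = 101010111
→ ^ → 000001001 = 9
→ << 1 (mod 2^9) → 000010010 = 18
→ >> 2 → 000000100 = 4

4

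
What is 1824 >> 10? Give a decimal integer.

1

1824 = 11100100000
shift right by 10 → 00000000001 = 1
(equivalently, floor(1824 / 1024))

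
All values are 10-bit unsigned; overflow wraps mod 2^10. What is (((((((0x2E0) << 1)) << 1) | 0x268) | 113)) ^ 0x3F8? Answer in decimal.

0x2E0 = 1011100000
→ << 1 (mod 2^10) → 0111000000 = 448
→ << 1 (mod 2^10) → 1110000000 = 896
0x268 = 1001101000
→ | → 1111101000 = 1000
113 = 0001110001
→ | → 1111111001 = 1017
0x3F8 = 1111111000
→ ^ → 0000000001 = 1

1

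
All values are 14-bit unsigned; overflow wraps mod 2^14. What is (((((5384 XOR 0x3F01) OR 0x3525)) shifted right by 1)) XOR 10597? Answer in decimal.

14067

5384 = 01010100001000
0x3F01 = 11111100000001
→ XOR → 10101000001001 = 10761
0x3525 = 11010100100101
→ OR → 11111100101101 = 16173
→ shifted right by 1 → 01111110010110 = 8086
10597 = 10100101100101
→ XOR → 11011011110011 = 14067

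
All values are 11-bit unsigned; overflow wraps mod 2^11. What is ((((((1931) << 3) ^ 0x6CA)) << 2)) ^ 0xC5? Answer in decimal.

653

1931 = 11110001011
→ << 3 (mod 2^11) → 10001011000 = 1112
0x6CA = 11011001010
→ ^ → 01010010010 = 658
→ << 2 (mod 2^11) → 01001001000 = 584
0xC5 = 00011000101
→ ^ → 01010001101 = 653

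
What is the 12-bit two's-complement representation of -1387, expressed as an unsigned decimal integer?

2709

1387 in 12 bits: 010101101011
Invert: 101010010100
Add 1:  101010010101 = 2709
(Check: 2^12 - 1387 = 4096 - 1387 = 2709.)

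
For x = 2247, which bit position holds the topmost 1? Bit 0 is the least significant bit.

2247 = 100011000111
The topmost 1 is at position 11 (since 2^11 = 2048 ≤ 2247 < 4096).

11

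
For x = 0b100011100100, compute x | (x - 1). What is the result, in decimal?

2279

x = 100011100100 = 2276
x - 1 = 100011100011
OR    = 100011100111 = 2279
(x | (x - 1) sets all bits below the lowest set bit.)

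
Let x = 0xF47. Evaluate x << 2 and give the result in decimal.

0xF47 = 00111101000111
shift left by 2 → 11110100011100 = 15644
(equivalently, 3911 × 2^2 = 3911 × 4)

15644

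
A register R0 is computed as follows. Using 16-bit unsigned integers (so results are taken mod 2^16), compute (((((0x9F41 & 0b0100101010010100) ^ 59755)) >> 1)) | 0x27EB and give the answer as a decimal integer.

0x9F41 = 1001111101000001
0b0100101010010100 = 0100101010010100
→ & → 0000101000000000 = 2560
59755 = 1110100101101011
→ ^ → 1110001101101011 = 58219
→ >> 1 → 0111000110110101 = 29109
0x27EB = 0010011111101011
→ | → 0111011111111111 = 30719

30719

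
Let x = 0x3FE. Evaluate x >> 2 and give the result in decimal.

255

0x3FE = 1111111110
shift right by 2 → 0011111111 = 255
(equivalently, floor(1022 / 4))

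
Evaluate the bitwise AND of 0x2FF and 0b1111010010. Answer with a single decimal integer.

722

0x2FF = 1011111111
b = 1111010010
AND → 1011010010 = 722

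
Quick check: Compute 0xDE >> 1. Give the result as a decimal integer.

0xDE = 11011110
shift right by 1 → 01101111 = 111
(equivalently, floor(222 / 2))

111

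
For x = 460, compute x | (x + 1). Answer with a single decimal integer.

x = 111001100 = 460
x + 1 = 111001101
OR    = 111001101 = 461
(x | (x + 1) sets the lowest cleared bit.)

461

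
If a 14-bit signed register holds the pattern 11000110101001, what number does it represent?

pattern = 11000110101001 (MSB is 1 ⇒ negative)
Invert: 00111001010110, add 1 → 00111001010111 = 3671, so the value is -3671.
(Equivalently: 12713 - 2^14 = 12713 - 16384 = -3671.)

-3671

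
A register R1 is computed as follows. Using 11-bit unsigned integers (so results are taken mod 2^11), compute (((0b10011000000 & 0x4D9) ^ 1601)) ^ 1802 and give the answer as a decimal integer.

1419

0b10011000000 = 10011000000
0x4D9 = 10011011001
→ & → 10011000000 = 1216
1601 = 11001000001
→ ^ → 01010000001 = 641
1802 = 11100001010
→ ^ → 10110001011 = 1419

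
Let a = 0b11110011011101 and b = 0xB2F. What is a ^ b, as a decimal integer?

14322

a = 11110011011101
0xB2F = 00101100101111
XOR → 11011111110010 = 14322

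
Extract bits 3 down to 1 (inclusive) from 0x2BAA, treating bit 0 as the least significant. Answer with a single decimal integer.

5

v = 10101110101010
Shift right by 1: 1010111010101
Mask low 3 bits: 101 = 5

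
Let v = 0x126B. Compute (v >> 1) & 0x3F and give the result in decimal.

v = 01001001101011
Shift right by 1: 0100100110101
Mask low 6 bits: 110101 = 53

53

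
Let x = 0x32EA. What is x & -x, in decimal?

x = 11001011101010 = 13034
-x (two's complement) = …00110100010110
AND   = 00000000000010 = 2
(x & -x isolates the lowest set bit of x.)

2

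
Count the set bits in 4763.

7

4763 = 1001010011011
Count the 1s: 1 + 1 + 1 + 1 + 1 + 1 + 1 = 7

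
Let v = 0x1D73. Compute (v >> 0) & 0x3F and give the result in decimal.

51

v = 01110101110011
Shift right by 0: 01110101110011
Mask low 6 bits: 110011 = 51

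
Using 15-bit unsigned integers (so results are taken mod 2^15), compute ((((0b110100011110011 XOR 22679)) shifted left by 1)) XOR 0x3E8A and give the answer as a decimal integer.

24130

0b110100011110011 = 110100011110011
22679 = 101100010010111
→ XOR → 011000001100100 = 12388
→ shifted left by 1 (mod 2^15) → 110000011001000 = 24776
0x3E8A = 011111010001010
→ XOR → 101111001000010 = 24130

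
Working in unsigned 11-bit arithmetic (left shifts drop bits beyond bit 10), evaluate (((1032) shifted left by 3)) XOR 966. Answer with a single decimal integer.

902

1032 = 10000001000
→ shifted left by 3 (mod 2^11) → 00001000000 = 64
966 = 01111000110
→ XOR → 01110000110 = 902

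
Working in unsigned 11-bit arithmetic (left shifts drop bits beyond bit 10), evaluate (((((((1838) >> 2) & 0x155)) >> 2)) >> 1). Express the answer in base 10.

40

1838 = 11100101110
→ >> 2 → 00111001011 = 459
0x155 = 00101010101
→ & → 00101000001 = 321
→ >> 2 → 00001010000 = 80
→ >> 1 → 00000101000 = 40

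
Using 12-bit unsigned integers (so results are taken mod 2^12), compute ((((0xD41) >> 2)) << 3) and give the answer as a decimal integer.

0xD41 = 110101000001
→ >> 2 → 001101010000 = 848
→ << 3 (mod 2^12) → 101010000000 = 2688

2688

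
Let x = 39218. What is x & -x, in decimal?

x = 1001100100110010 = 39218
-x (two's complement) = …0110011011001110
AND   = 0000000000000010 = 2
(x & -x isolates the lowest set bit of x.)

2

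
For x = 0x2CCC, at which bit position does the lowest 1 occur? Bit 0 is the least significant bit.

0x2CCC = 10110011001100
Trailing zeros: 2, so the lowest set bit is bit 2 (value 4).

2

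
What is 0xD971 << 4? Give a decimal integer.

890640

0xD971 = 00001101100101110001
shift left by 4 → 11011001011100010000 = 890640
(equivalently, 55665 × 2^4 = 55665 × 16)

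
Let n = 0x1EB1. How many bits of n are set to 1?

8

0x1EB1 = 1111010110001
Count the 1s: 1 + 1 + 1 + 1 + 1 + 1 + 1 + 1 = 8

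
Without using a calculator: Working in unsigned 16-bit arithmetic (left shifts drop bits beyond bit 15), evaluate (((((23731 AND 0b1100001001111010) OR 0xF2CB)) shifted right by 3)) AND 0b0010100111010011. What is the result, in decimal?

23731 = 0101110010110011
0b1100001001111010 = 1100001001111010
→ AND → 0100000000110010 = 16434
0xF2CB = 1111001011001011
→ OR → 1111001011111011 = 62203
→ shifted right by 3 → 0001111001011111 = 7775
0b0010100111010011 = 0010100111010011
→ AND → 0000100001010011 = 2131

2131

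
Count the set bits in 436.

5

436 = 110110100
Count the 1s: 1 + 1 + 1 + 1 + 1 = 5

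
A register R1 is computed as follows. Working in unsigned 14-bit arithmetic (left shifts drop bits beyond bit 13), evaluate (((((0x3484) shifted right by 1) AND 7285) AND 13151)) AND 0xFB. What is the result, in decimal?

64

0x3484 = 11010010000100
→ shifted right by 1 → 01101001000010 = 6722
7285 = 01110001110101
→ AND → 01100001000000 = 6208
13151 = 11001101011111
→ AND → 01000001000000 = 4160
0xFB = 00000011111011
→ AND → 00000001000000 = 64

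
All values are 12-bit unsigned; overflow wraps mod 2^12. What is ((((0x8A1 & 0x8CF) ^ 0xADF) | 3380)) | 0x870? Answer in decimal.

3966

0x8A1 = 100010100001
0x8CF = 100011001111
→ & → 100010000001 = 2177
0xADF = 101011011111
→ ^ → 001001011110 = 606
3380 = 110100110100
→ | → 111101111110 = 3966
0x870 = 100001110000
→ | → 111101111110 = 3966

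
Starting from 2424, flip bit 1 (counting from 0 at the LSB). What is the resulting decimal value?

2426

x = 100101111000
bit 1 is currently 0; toggle it via x ^ (1 << 1) = x ^ 2
→ 100101111010 = 2426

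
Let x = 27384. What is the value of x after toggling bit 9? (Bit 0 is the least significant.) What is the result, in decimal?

x = 0110101011111000
bit 9 is currently 1; toggle it via x ^ (1 << 9) = x ^ 512
→ 0110100011111000 = 26872

26872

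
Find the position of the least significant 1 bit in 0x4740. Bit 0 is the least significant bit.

0x4740 = 100011101000000
Trailing zeros: 6, so the lowest set bit is bit 6 (value 64).

6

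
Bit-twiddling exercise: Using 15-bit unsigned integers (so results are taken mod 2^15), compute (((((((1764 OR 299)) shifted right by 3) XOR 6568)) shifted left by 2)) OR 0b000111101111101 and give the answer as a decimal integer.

28541

1764 = 000011011100100
299 = 000000100101011
→ OR → 000011111101111 = 2031
→ shifted right by 3 → 000000011111101 = 253
6568 = 001100110101000
→ XOR → 001100101010101 = 6485
→ shifted left by 2 (mod 2^15) → 110010101010100 = 25940
0b000111101111101 = 000111101111101
→ OR → 110111101111101 = 28541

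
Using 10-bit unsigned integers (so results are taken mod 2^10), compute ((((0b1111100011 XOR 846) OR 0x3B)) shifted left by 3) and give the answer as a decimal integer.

0b1111100011 = 1111100011
846 = 1101001110
→ XOR → 0010101101 = 173
0x3B = 0000111011
→ OR → 0010111111 = 191
→ shifted left by 3 (mod 2^10) → 0111111000 = 504

504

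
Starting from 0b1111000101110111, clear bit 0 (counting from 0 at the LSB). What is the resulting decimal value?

x = 1111000101110111
bit 0 is currently 1; clear it via x & ~(1 << 0) = x & ~1
→ 1111000101110110 = 61814

61814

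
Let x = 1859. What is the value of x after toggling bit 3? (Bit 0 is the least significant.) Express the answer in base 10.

1867

x = 011101000011
bit 3 is currently 0; toggle it via x ^ (1 << 3) = x ^ 8
→ 011101001011 = 1867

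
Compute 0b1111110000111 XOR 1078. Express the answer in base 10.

a = 1111110000111
1078 = 0010000110110
XOR → 1101110110001 = 7089

7089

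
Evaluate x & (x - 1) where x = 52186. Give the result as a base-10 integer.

52184

x = 1100101111011010 = 52186
x - 1 = 1100101111011001
AND   = 1100101111011000 = 52184
(x & (x - 1) clears the lowest set bit of x.)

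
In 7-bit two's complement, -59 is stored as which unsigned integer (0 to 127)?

69

59 in 7 bits: 0111011
Invert: 1000100
Add 1:  1000101 = 69
(Check: 2^7 - 59 = 128 - 59 = 69.)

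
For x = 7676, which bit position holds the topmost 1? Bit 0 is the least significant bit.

7676 = 1110111111100
The topmost 1 is at position 12 (since 2^12 = 4096 ≤ 7676 < 8192).

12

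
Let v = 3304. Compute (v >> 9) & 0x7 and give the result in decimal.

6

v = 0110011101000
Shift right by 9: 0110
Mask low 3 bits: 110 = 6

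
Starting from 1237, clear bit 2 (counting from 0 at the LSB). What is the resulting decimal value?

1233

x = 010011010101
bit 2 is currently 1; clear it via x & ~(1 << 2) = x & ~4
→ 010011010001 = 1233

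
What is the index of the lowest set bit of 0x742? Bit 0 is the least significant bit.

1

0x742 = 11101000010
Trailing zeros: 1, so the lowest set bit is bit 1 (value 2).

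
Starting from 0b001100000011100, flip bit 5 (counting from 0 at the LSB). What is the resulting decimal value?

6204

x = 001100000011100
bit 5 is currently 0; toggle it via x ^ (1 << 5) = x ^ 32
→ 001100000111100 = 6204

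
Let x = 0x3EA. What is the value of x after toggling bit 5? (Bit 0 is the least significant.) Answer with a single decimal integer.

x = 00001111101010
bit 5 is currently 1; toggle it via x ^ (1 << 5) = x ^ 32
→ 00001111001010 = 970

970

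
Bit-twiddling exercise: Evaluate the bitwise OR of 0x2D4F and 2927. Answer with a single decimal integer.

12143

0x2D4F = 10110101001111
2927 = 00101101101111
 OR → 10111101101111 = 12143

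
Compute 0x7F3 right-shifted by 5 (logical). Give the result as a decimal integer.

63

0x7F3 = 11111110011
shift right by 5 → 00000111111 = 63
(equivalently, floor(2035 / 32))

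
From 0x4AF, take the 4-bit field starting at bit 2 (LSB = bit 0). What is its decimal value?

11

v = 10010101111
Shift right by 2: 100101011
Mask low 4 bits: 1011 = 11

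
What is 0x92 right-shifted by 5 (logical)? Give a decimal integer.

0x92 = 10010010
shift right by 5 → 00000100 = 4
(equivalently, floor(146 / 32))

4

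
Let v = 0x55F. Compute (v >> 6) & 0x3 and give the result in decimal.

1

v = 010101011111
Shift right by 6: 010101
Mask low 2 bits: 01 = 1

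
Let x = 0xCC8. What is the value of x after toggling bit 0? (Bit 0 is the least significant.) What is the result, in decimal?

x = 110011001000
bit 0 is currently 0; toggle it via x ^ (1 << 0) = x ^ 1
→ 110011001001 = 3273

3273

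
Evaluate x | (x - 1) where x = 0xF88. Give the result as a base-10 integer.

x = 111110001000 = 3976
x - 1 = 111110000111
OR    = 111110001111 = 3983
(x | (x - 1) sets all bits below the lowest set bit.)

3983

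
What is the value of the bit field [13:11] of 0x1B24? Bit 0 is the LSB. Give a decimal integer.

v = 01101100100100
Shift right by 11: 011
Mask low 3 bits: 011 = 3

3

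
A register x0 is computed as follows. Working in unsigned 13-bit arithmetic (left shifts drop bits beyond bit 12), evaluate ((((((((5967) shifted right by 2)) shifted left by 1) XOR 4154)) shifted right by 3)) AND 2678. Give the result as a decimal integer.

5967 = 1011101001111
→ shifted right by 2 → 0010111010011 = 1491
→ shifted left by 1 (mod 2^13) → 0101110100110 = 2982
4154 = 1000000111010
→ XOR → 1101110011100 = 7068
→ shifted right by 3 → 0001101110011 = 883
2678 = 0101001110110
→ AND → 0001001110010 = 626

626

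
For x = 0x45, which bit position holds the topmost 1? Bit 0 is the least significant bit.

0x45 = 1000101
The topmost 1 is at position 6 (since 2^6 = 64 ≤ 69 < 128).

6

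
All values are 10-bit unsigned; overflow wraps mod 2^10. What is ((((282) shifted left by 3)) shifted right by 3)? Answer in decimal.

26

282 = 0100011010
→ shifted left by 3 (mod 2^10) → 0011010000 = 208
→ shifted right by 3 → 0000011010 = 26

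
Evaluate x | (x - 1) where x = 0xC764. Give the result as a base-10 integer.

x = 1100011101100100 = 51044
x - 1 = 1100011101100011
OR    = 1100011101100111 = 51047
(x | (x - 1) sets all bits below the lowest set bit.)

51047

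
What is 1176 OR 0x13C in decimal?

1176 = 10010011000
0x13C = 00100111100
 OR → 10110111100 = 1468

1468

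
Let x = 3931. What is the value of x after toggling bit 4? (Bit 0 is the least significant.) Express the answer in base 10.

x = 111101011011
bit 4 is currently 1; toggle it via x ^ (1 << 4) = x ^ 16
→ 111101001011 = 3915

3915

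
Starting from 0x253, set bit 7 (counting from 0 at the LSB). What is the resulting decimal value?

723

x = 1001010011
bit 7 is currently 0; set it via x | (1 << 7) = x | 128
→ 1011010011 = 723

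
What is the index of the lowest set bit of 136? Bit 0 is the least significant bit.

136 = 10001000
Trailing zeros: 3, so the lowest set bit is bit 3 (value 8).

3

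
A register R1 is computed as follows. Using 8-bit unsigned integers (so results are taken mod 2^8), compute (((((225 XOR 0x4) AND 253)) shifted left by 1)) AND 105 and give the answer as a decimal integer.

225 = 11100001
0x4 = 00000100
→ XOR → 11100101 = 229
253 = 11111101
→ AND → 11100101 = 229
→ shifted left by 1 (mod 2^8) → 11001010 = 202
105 = 01101001
→ AND → 01001000 = 72

72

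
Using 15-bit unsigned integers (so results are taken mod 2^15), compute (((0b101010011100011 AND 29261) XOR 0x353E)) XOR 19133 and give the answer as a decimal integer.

0b101010011100011 = 101010011100011
29261 = 111001001001101
→ AND → 101000001000001 = 20545
0x353E = 011010100111110
→ XOR → 110010101111111 = 25983
19133 = 100101010111101
→ XOR → 010111111000010 = 12226

12226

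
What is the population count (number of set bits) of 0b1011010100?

n = 1011010100
Count the 1s: 1 + 1 + 1 + 1 + 1 = 5

5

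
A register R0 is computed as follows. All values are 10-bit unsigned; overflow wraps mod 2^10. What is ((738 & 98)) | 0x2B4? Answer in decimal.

738 = 1011100010
98 = 0001100010
→ & → 0001100010 = 98
0x2B4 = 1010110100
→ | → 1011110110 = 758

758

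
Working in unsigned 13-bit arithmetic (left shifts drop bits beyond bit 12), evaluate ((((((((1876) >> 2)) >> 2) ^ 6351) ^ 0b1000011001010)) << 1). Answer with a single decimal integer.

1876 = 0011101010100
→ >> 2 → 0000111010101 = 469
→ >> 2 → 0000001110101 = 117
6351 = 1100011001111
→ ^ → 1100010111010 = 6330
0b1000011001010 = 1000011001010
→ ^ → 0100001110000 = 2160
→ << 1 (mod 2^13) → 1000011100000 = 4320

4320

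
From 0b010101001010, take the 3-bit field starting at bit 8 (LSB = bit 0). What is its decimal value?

5

v = 010101001010
Shift right by 8: 0101
Mask low 3 bits: 101 = 5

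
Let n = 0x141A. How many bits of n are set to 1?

0x141A = 1010000011010
Count the 1s: 1 + 1 + 1 + 1 + 1 = 5

5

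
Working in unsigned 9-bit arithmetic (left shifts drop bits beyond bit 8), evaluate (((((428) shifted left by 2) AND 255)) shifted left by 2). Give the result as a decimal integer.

428 = 110101100
→ shifted left by 2 (mod 2^9) → 010110000 = 176
255 = 011111111
→ AND → 010110000 = 176
→ shifted left by 2 (mod 2^9) → 011000000 = 192

192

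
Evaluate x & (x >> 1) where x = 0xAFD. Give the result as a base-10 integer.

x = 101011111101 = 2813
x>>1 = 010101111110
AND  = 000001111100 = 124
(x & (x >> 1) has a 1 wherever x has two consecutive 1 bits.)

124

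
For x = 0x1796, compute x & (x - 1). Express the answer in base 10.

6036

x = 1011110010110 = 6038
x - 1 = 1011110010101
AND   = 1011110010100 = 6036
(x & (x - 1) clears the lowest set bit of x.)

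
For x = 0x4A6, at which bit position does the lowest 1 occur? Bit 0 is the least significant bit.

0x4A6 = 10010100110
Trailing zeros: 1, so the lowest set bit is bit 1 (value 2).

1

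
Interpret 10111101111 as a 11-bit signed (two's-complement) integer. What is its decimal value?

-529

pattern = 10111101111 (MSB is 1 ⇒ negative)
Invert: 01000010000, add 1 → 01000010001 = 529, so the value is -529.
(Equivalently: 1519 - 2^11 = 1519 - 2048 = -529.)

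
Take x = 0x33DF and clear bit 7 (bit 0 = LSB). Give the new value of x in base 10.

x = 11001111011111
bit 7 is currently 1; clear it via x & ~(1 << 7) = x & ~128
→ 11001101011111 = 13151

13151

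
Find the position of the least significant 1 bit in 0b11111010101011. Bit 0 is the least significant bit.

0b11111010101011 = 11111010101011
Trailing zeros: 0, so the lowest set bit is bit 0 (value 1).

0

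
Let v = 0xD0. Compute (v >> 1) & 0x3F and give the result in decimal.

v = 11010000
Shift right by 1: 1101000
Mask low 6 bits: 101000 = 40

40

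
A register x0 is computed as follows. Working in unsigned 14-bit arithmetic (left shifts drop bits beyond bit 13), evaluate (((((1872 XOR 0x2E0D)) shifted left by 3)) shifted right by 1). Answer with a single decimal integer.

1396

1872 = 00011101010000
0x2E0D = 10111000001101
→ XOR → 10100101011101 = 10589
→ shifted left by 3 (mod 2^14) → 00101011101000 = 2792
→ shifted right by 1 → 00010101110100 = 1396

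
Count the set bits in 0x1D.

0x1D = 11101
Count the 1s: 1 + 1 + 1 + 1 = 4

4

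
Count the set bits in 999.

8

999 = 1111100111
Count the 1s: 1 + 1 + 1 + 1 + 1 + 1 + 1 + 1 = 8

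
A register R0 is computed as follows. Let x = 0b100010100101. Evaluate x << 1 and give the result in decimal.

4426

x = 0100010100101
shift left by 1 → 1000101001010 = 4426
(equivalently, 2213 × 2^1 = 2213 × 2)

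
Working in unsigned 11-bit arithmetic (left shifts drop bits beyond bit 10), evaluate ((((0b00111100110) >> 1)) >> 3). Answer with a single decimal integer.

0b00111100110 = 00111100110
→ >> 1 → 00011110011 = 243
→ >> 3 → 00000011110 = 30

30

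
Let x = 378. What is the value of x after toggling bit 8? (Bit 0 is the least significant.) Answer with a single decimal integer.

122

x = 101111010
bit 8 is currently 1; toggle it via x ^ (1 << 8) = x ^ 256
→ 001111010 = 122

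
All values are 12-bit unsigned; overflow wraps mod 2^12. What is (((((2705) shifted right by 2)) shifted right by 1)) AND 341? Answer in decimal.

2705 = 101010010001
→ shifted right by 2 → 001010100100 = 676
→ shifted right by 1 → 000101010010 = 338
341 = 000101010101
→ AND → 000101010000 = 336

336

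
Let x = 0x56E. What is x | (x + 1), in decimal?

x = 10101101110 = 1390
x + 1 = 10101101111
OR    = 10101101111 = 1391
(x | (x + 1) sets the lowest cleared bit.)

1391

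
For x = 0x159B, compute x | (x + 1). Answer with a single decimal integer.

5535

x = 1010110011011 = 5531
x + 1 = 1010110011100
OR    = 1010110011111 = 5535
(x | (x + 1) sets the lowest cleared bit.)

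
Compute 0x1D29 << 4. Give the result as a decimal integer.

0x1D29 = 00001110100101001
shift left by 4 → 11101001010010000 = 119440
(equivalently, 7465 × 2^4 = 7465 × 16)

119440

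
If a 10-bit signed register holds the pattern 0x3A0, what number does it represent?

pattern = 1110100000 (MSB is 1 ⇒ negative)
Invert: 0001011111, add 1 → 0001100000 = 96, so the value is -96.
(Equivalently: 928 - 2^10 = 928 - 1024 = -96.)

-96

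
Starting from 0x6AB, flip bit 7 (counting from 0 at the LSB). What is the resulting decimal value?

x = 11010101011
bit 7 is currently 1; toggle it via x ^ (1 << 7) = x ^ 128
→ 11000101011 = 1579

1579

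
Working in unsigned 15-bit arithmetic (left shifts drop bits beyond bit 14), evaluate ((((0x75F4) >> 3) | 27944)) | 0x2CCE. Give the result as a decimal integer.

0x75F4 = 111010111110100
→ >> 3 → 000111010111110 = 3774
27944 = 110110100101000
→ | → 110111110111110 = 28606
0x2CCE = 010110011001110
→ | → 110111111111110 = 28670

28670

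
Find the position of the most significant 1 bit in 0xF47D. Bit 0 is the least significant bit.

0xF47D = 1111010001111101
The topmost 1 is at position 15 (since 2^15 = 32768 ≤ 62589 < 65536).

15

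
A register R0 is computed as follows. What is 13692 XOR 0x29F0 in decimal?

7308

13692 = 11010101111100
0x29F0 = 10100111110000
XOR → 01110010001100 = 7308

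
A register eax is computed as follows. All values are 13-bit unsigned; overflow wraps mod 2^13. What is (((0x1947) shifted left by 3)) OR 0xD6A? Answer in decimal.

3962

0x1947 = 1100101000111
→ shifted left by 3 (mod 2^13) → 0101000111000 = 2616
0xD6A = 0110101101010
→ OR → 0111101111010 = 3962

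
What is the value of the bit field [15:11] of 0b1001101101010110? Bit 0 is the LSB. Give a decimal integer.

v = 1001101101010110
Shift right by 11: 10011
Mask low 5 bits: 10011 = 19

19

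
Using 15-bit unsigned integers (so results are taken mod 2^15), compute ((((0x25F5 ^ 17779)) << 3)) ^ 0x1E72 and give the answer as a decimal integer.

6722

0x25F5 = 010010111110101
17779 = 100010101110011
→ ^ → 110000010000110 = 24710
→ << 3 (mod 2^15) → 000010000110000 = 1072
0x1E72 = 001111001110010
→ ^ → 001101001000010 = 6722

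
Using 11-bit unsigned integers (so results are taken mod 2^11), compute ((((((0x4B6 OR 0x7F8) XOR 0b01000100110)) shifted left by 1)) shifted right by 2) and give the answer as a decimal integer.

236

0x4B6 = 10010110110
0x7F8 = 11111111000
→ OR → 11111111110 = 2046
0b01000100110 = 01000100110
→ XOR → 10111011000 = 1496
→ shifted left by 1 (mod 2^11) → 01110110000 = 944
→ shifted right by 2 → 00011101100 = 236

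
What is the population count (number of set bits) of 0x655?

6

0x655 = 11001010101
Count the 1s: 1 + 1 + 1 + 1 + 1 + 1 = 6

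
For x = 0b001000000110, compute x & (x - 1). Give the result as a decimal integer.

516

x = 1000000110 = 518
x - 1 = 1000000101
AND   = 1000000100 = 516
(x & (x - 1) clears the lowest set bit of x.)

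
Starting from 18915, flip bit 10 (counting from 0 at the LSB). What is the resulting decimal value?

19939

x = 100100111100011
bit 10 is currently 0; toggle it via x ^ (1 << 10) = x ^ 1024
→ 100110111100011 = 19939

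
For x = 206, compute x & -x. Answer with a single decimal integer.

2

x = 11001110 = 206
-x (two's complement) = …00110010
AND   = 00000010 = 2
(x & -x isolates the lowest set bit of x.)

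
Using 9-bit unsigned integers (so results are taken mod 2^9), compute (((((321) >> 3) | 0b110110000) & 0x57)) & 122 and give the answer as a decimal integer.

16

321 = 101000001
→ >> 3 → 000101000 = 40
0b110110000 = 110110000
→ | → 110111000 = 440
0x57 = 001010111
→ & → 000010000 = 16
122 = 001111010
→ & → 000010000 = 16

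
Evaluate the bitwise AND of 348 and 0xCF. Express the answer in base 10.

76

348 = 101011100
0xCF = 011001111
AND → 001001100 = 76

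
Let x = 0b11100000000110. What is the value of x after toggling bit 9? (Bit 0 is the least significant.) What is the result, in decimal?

14854

x = 11100000000110
bit 9 is currently 0; toggle it via x ^ (1 << 9) = x ^ 512
→ 11101000000110 = 14854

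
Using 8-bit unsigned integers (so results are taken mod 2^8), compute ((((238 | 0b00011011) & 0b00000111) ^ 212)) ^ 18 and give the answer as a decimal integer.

238 = 11101110
0b00011011 = 00011011
→ | → 11111111 = 255
0b00000111 = 00000111
→ & → 00000111 = 7
212 = 11010100
→ ^ → 11010011 = 211
18 = 00010010
→ ^ → 11000001 = 193

193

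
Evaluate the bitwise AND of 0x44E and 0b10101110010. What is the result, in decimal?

1090

0x44E = 10001001110
b = 10101110010
AND → 10001000010 = 1090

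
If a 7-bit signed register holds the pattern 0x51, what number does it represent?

pattern = 1010001 (MSB is 1 ⇒ negative)
Invert: 0101110, add 1 → 0101111 = 47, so the value is -47.
(Equivalently: 81 - 2^7 = 81 - 128 = -47.)

-47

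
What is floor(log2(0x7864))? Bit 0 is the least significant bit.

14

0x7864 = 111100001100100
The topmost 1 is at position 14 (since 2^14 = 16384 ≤ 30820 < 32768).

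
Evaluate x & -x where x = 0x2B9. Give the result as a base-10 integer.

x = 1010111001 = 697
-x (two's complement) = …0101000111
AND   = 0000000001 = 1
(x & -x isolates the lowest set bit of x.)

1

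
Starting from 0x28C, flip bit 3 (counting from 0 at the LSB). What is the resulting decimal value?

644

x = 1010001100
bit 3 is currently 1; toggle it via x ^ (1 << 3) = x ^ 8
→ 1010000100 = 644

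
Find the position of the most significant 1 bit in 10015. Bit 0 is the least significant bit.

13

10015 = 10011100011111
The topmost 1 is at position 13 (since 2^13 = 8192 ≤ 10015 < 16384).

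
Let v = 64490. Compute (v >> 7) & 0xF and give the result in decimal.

v = 1111101111101010
Shift right by 7: 111110111
Mask low 4 bits: 0111 = 7

7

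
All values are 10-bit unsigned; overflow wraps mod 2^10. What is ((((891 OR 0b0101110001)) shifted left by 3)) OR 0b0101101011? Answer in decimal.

1019

891 = 1101111011
0b0101110001 = 0101110001
→ OR → 1101111011 = 891
→ shifted left by 3 (mod 2^10) → 1111011000 = 984
0b0101101011 = 0101101011
→ OR → 1111111011 = 1019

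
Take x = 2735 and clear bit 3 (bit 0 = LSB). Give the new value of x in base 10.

2727

x = 101010101111
bit 3 is currently 1; clear it via x & ~(1 << 3) = x & ~8
→ 101010100111 = 2727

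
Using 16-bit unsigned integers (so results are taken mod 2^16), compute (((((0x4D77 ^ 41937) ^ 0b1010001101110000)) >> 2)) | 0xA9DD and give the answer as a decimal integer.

0x4D77 = 0100110101110111
41937 = 1010001111010001
→ ^ → 1110111010100110 = 61094
0b1010001101110000 = 1010001101110000
→ ^ → 0100110111010110 = 19926
→ >> 2 → 0001001101110101 = 4981
0xA9DD = 1010100111011101
→ | → 1011101111111101 = 48125

48125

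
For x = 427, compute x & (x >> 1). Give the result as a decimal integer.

129

x = 110101011 = 427
x>>1 = 011010101
AND  = 010000001 = 129
(x & (x >> 1) has a 1 wherever x has two consecutive 1 bits.)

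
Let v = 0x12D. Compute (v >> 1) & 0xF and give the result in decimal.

v = 0100101101
Shift right by 1: 010010110
Mask low 4 bits: 0110 = 6

6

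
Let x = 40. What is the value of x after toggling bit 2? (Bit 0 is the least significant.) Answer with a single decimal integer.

x = 000101000
bit 2 is currently 0; toggle it via x ^ (1 << 2) = x ^ 4
→ 000101100 = 44

44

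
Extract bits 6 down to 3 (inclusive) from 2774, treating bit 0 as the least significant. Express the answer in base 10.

v = 0101011010110
Shift right by 3: 0101011010
Mask low 4 bits: 1010 = 10

10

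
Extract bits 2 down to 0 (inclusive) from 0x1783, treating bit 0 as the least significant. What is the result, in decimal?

3

v = 0001011110000011
Shift right by 0: 0001011110000011
Mask low 3 bits: 011 = 3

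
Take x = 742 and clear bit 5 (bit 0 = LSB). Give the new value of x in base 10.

x = 01011100110
bit 5 is currently 1; clear it via x & ~(1 << 5) = x & ~32
→ 01011000110 = 710

710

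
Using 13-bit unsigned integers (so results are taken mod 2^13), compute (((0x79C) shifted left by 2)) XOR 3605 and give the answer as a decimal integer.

0x79C = 0011110011100
→ shifted left by 2 (mod 2^13) → 1111001110000 = 7792
3605 = 0111000010101
→ XOR → 1000001100101 = 4197

4197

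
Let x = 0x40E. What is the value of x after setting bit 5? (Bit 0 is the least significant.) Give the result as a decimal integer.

x = 010000001110
bit 5 is currently 0; set it via x | (1 << 5) = x | 32
→ 010000101110 = 1070

1070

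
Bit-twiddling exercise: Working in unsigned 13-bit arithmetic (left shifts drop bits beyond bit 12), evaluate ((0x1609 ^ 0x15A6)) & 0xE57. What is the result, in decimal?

519

0x1609 = 1011000001001
0x15A6 = 1010110100110
→ ^ → 0001110101111 = 943
0xE57 = 0111001010111
→ & → 0001000000111 = 519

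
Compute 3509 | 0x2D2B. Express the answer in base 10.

11711

3509 = 00110110110101
0x2D2B = 10110100101011
 OR → 10110110111111 = 11711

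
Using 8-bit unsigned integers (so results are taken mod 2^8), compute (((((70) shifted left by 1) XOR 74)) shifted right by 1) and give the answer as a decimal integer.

70 = 01000110
→ shifted left by 1 (mod 2^8) → 10001100 = 140
74 = 01001010
→ XOR → 11000110 = 198
→ shifted right by 1 → 01100011 = 99

99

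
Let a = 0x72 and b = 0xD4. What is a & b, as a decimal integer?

0x72 = 01110010
0xD4 = 11010100
AND → 01010000 = 80

80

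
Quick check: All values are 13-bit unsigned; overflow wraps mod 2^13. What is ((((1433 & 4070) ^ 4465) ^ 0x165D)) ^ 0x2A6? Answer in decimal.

10

1433 = 0010110011001
4070 = 0111111100110
→ & → 0010110000000 = 1408
4465 = 1000101110001
→ ^ → 1010011110001 = 5361
0x165D = 1011001011101
→ ^ → 0001010101100 = 684
0x2A6 = 0001010100110
→ ^ → 0000000001010 = 10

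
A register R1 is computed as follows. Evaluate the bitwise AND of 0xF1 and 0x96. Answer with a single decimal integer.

0xF1 = 11110001
0x96 = 10010110
AND → 10010000 = 144

144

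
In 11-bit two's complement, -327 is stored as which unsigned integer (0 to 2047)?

327 in 11 bits: 00101000111
Invert: 11010111000
Add 1:  11010111001 = 1721
(Check: 2^11 - 327 = 2048 - 327 = 1721.)

1721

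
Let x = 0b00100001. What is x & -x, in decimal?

x = 100001 = 33
-x (two's complement) = …011111
AND   = 000001 = 1
(x & -x isolates the lowest set bit of x.)

1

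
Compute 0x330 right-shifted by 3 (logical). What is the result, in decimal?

0x330 = 1100110000
shift right by 3 → 0001100110 = 102
(equivalently, floor(816 / 8))

102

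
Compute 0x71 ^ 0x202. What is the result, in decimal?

627

0x71 = 0001110001
0x202 = 1000000010
XOR → 1001110011 = 627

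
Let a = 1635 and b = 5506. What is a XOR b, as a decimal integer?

1635 = 0011001100011
5506 = 1010110000010
XOR → 1001111100001 = 5089

5089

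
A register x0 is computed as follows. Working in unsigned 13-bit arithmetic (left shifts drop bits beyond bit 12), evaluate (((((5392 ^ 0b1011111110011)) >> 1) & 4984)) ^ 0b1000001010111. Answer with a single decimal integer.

4391

5392 = 1010100010000
0b1011111110011 = 1011111110011
→ ^ → 0001011100011 = 739
→ >> 1 → 0000101110001 = 369
4984 = 1001101111000
→ & → 0000101110000 = 368
0b1000001010111 = 1000001010111
→ ^ → 1000100100111 = 4391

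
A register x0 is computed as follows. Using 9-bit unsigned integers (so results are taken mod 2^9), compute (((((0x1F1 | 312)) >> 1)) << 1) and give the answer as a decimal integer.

504

0x1F1 = 111110001
312 = 100111000
→ | → 111111001 = 505
→ >> 1 → 011111100 = 252
→ << 1 (mod 2^9) → 111111000 = 504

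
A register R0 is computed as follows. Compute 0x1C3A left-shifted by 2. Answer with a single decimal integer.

28904

0x1C3A = 001110000111010
shift left by 2 → 111000011101000 = 28904
(equivalently, 7226 × 2^2 = 7226 × 4)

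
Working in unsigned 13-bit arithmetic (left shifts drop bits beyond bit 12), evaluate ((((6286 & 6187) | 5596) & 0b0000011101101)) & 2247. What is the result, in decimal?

6286 = 1100010001110
6187 = 1100000101011
→ & → 1100000001010 = 6154
5596 = 1010111011100
→ | → 1110111011110 = 7646
0b0000011101101 = 0000011101101
→ & → 0000011001100 = 204
2247 = 0100011000111
→ & → 0000011000100 = 196

196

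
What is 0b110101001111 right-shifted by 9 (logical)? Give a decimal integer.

6

x = 110101001111
shift right by 9 → 000000000110 = 6
(equivalently, floor(3407 / 512))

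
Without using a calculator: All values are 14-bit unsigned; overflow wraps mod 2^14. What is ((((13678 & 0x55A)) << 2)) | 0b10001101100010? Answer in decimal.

14186

13678 = 11010101101110
0x55A = 00010101011010
→ & → 00010101001010 = 1354
→ << 2 (mod 2^14) → 01010100101000 = 5416
0b10001101100010 = 10001101100010
→ | → 11011101101010 = 14186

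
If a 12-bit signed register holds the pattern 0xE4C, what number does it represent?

pattern = 111001001100 (MSB is 1 ⇒ negative)
Invert: 000110110011, add 1 → 000110110100 = 436, so the value is -436.
(Equivalently: 3660 - 2^12 = 3660 - 4096 = -436.)

-436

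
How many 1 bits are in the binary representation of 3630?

3630 = 111000101110
Count the 1s: 1 + 1 + 1 + 1 + 1 + 1 + 1 = 7

7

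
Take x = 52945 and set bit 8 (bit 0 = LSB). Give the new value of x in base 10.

x = 1100111011010001
bit 8 is currently 0; set it via x | (1 << 8) = x | 256
→ 1100111111010001 = 53201

53201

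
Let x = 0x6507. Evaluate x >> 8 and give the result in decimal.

0x6507 = 110010100000111
shift right by 8 → 000000001100101 = 101
(equivalently, floor(25863 / 256))

101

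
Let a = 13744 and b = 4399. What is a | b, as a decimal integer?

13759

13744 = 11010110110000
4399 = 01000100101111
 OR → 11010110111111 = 13759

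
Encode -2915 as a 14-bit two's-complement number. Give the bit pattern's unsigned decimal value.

13469

2915 in 14 bits: 00101101100011
Invert: 11010010011100
Add 1:  11010010011101 = 13469
(Check: 2^14 - 2915 = 16384 - 2915 = 13469.)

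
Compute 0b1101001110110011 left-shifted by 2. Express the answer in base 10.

x = 001101001110110011
shift left by 2 → 110100111011001100 = 216780
(equivalently, 54195 × 2^2 = 54195 × 4)

216780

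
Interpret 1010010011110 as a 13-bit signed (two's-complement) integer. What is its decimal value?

-2914

pattern = 1010010011110 (MSB is 1 ⇒ negative)
Invert: 0101101100001, add 1 → 0101101100010 = 2914, so the value is -2914.
(Equivalently: 5278 - 2^13 = 5278 - 8192 = -2914.)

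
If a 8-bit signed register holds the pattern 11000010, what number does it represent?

-62

pattern = 11000010 (MSB is 1 ⇒ negative)
Invert: 00111101, add 1 → 00111110 = 62, so the value is -62.
(Equivalently: 194 - 2^8 = 194 - 256 = -62.)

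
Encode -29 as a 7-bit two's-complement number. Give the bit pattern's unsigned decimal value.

99

29 in 7 bits: 0011101
Invert: 1100010
Add 1:  1100011 = 99
(Check: 2^7 - 29 = 128 - 29 = 99.)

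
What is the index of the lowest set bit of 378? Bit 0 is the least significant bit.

378 = 101111010
Trailing zeros: 1, so the lowest set bit is bit 1 (value 2).

1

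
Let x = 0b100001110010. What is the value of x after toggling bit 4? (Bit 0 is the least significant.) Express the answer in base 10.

2146

x = 100001110010
bit 4 is currently 1; toggle it via x ^ (1 << 4) = x ^ 16
→ 100001100010 = 2146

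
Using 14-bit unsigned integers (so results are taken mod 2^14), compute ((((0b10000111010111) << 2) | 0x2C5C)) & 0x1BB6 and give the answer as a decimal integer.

2836

0b10000111010111 = 10000111010111
→ << 2 (mod 2^14) → 00011101011100 = 1884
0x2C5C = 10110001011100
→ | → 10111101011100 = 12124
0x1BB6 = 01101110110110
→ & → 00101100010100 = 2836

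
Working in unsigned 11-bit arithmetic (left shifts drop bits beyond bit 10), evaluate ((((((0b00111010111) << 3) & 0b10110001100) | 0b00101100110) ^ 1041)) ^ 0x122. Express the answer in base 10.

221

0b00111010111 = 00111010111
→ << 3 (mod 2^11) → 11010111000 = 1720
0b10110001100 = 10110001100
→ & → 10010001000 = 1160
0b00101100110 = 00101100110
→ | → 10111101110 = 1518
1041 = 10000010001
→ ^ → 00111111111 = 511
0x122 = 00100100010
→ ^ → 00011011101 = 221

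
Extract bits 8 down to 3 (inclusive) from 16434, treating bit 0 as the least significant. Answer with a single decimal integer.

6

v = 100000000110010
Shift right by 3: 100000000110
Mask low 6 bits: 000110 = 6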